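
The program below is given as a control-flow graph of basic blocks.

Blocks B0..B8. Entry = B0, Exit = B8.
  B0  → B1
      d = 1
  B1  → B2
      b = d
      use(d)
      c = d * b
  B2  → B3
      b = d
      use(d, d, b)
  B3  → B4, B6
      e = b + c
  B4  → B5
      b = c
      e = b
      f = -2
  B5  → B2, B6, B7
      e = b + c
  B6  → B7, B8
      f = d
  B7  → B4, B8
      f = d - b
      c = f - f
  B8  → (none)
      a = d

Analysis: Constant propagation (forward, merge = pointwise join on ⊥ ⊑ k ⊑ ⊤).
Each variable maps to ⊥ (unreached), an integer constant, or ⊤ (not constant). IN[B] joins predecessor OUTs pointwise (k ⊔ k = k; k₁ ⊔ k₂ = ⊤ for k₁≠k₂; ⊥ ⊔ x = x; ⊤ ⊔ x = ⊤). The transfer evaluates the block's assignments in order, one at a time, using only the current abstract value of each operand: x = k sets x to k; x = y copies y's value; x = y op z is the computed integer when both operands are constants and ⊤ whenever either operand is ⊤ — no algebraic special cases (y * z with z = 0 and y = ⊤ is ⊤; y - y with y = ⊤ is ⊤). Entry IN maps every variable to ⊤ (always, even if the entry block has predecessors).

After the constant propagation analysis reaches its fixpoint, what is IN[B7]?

Fixpoint table:
  B0:  IN=(all ⊤)  OUT={d:1; rest ⊤}
  B1:  IN={d:1; rest ⊤}  OUT={b:1, c:1, d:1; rest ⊤}
  B2:  IN={d:1; rest ⊤}  OUT={b:1, d:1; rest ⊤}
  B3:  IN={b:1, d:1; rest ⊤}  OUT={b:1, d:1; rest ⊤}
  B4:  IN={d:1; rest ⊤}  OUT={d:1, f:-2; rest ⊤}
  B5:  IN={d:1, f:-2; rest ⊤}  OUT={d:1, f:-2; rest ⊤}
  B6:  IN={d:1; rest ⊤}  OUT={d:1, f:1; rest ⊤}
  B7:  IN={d:1; rest ⊤}  OUT={d:1; rest ⊤}
  B8:  IN={d:1; rest ⊤}  OUT={a:1, d:1; rest ⊤}

Merge at B7: IN[B7] = OUT[B5] ⊔ OUT[B6] = {a: ⊤, b: ⊤, c: ⊤, d: 1, e: ⊤, f: ⊤}

Answer: {a: ⊤, b: ⊤, c: ⊤, d: 1, e: ⊤, f: ⊤}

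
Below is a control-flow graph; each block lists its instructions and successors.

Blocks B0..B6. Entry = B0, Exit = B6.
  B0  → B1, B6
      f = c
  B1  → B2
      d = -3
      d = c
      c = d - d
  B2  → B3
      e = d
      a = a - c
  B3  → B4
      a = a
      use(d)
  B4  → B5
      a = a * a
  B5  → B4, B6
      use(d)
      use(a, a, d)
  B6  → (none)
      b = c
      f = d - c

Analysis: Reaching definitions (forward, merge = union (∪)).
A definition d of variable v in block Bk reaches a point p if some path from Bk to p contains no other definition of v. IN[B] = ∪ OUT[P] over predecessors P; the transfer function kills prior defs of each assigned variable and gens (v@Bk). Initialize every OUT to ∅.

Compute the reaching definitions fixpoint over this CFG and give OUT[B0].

Answer: {f@B0}

Working:
Per-block solution:
  B0:   IN={}   OUT={f@B0}
  B1:   IN={f@B0}   OUT={c@B1, d@B1, f@B0}
  B2:   IN={c@B1, d@B1, f@B0}   OUT={a@B2, c@B1, d@B1, e@B2, f@B0}
  B3:   IN={a@B2, c@B1, d@B1, e@B2, f@B0}   OUT={a@B3, c@B1, d@B1, e@B2, f@B0}
  B4:   IN={a@B3, a@B4, c@B1, d@B1, e@B2, f@B0}   OUT={a@B4, c@B1, d@B1, e@B2, f@B0}
  B5:   IN={a@B4, c@B1, d@B1, e@B2, f@B0}   OUT={a@B4, c@B1, d@B1, e@B2, f@B0}
  B6:   IN={a@B4, c@B1, d@B1, e@B2, f@B0}   OUT={a@B4, b@B6, c@B1, d@B1, e@B2, f@B6}

B0 is the boundary node: IN[B0] = {}
Applying B0's transfer function to that IN value gives OUT[B0] (row B0 above).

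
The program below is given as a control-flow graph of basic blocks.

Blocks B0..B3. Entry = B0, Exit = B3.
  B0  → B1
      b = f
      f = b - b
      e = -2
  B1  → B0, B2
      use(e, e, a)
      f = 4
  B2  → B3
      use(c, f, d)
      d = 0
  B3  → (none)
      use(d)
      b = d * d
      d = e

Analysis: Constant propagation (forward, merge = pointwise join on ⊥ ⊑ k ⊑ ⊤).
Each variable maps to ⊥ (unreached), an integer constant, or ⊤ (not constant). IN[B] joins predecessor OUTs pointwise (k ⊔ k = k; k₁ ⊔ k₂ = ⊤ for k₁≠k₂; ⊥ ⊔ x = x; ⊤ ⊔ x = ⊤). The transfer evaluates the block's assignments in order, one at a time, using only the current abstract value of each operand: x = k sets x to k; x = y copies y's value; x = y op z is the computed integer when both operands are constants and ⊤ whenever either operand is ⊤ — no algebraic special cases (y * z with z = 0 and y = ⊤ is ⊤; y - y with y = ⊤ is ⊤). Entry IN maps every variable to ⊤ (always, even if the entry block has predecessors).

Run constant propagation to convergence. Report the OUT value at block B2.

Fixpoint table:
  B0:   IN=(all ⊤)   OUT={e:-2; rest ⊤}
  B1:   IN={e:-2; rest ⊤}   OUT={e:-2, f:4; rest ⊤}
  B2:   IN={e:-2, f:4; rest ⊤}   OUT={d:0, e:-2, f:4; rest ⊤}
  B3:   IN={d:0, e:-2, f:4; rest ⊤}   OUT={b:0, d:-2, e:-2, f:4; rest ⊤}

Merge at B2: IN[B2] = OUT[B1] = {a: ⊤, b: ⊤, c: ⊤, d: ⊤, e: -2, f: 4}
Applying B2's transfer function to that IN value gives OUT[B2] (row B2 above).

Answer: {a: ⊤, b: ⊤, c: ⊤, d: 0, e: -2, f: 4}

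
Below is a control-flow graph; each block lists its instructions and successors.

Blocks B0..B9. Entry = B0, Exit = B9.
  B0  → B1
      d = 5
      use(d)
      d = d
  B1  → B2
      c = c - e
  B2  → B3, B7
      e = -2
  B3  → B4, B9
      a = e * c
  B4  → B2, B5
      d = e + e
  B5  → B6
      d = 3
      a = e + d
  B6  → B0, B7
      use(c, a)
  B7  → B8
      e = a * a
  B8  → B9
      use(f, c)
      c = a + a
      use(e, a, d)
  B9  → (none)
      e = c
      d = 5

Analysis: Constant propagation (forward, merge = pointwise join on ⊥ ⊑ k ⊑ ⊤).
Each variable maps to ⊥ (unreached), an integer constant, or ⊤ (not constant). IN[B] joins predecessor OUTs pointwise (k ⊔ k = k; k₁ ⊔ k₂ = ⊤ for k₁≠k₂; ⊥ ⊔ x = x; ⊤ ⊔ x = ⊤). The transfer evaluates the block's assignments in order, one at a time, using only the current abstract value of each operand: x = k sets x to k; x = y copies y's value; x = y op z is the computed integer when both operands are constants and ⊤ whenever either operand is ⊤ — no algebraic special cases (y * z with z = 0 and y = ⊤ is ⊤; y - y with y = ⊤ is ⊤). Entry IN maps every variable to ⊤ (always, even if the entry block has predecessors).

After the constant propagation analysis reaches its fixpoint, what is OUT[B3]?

Per-block solution:
  B0:  IN=(all ⊤)  OUT={d:5; rest ⊤}
  B1:  IN={d:5; rest ⊤}  OUT={d:5; rest ⊤}
  B2:  IN=(all ⊤)  OUT={e:-2; rest ⊤}
  B3:  IN={e:-2; rest ⊤}  OUT={e:-2; rest ⊤}
  B4:  IN={e:-2; rest ⊤}  OUT={d:-4, e:-2; rest ⊤}
  B5:  IN={d:-4, e:-2; rest ⊤}  OUT={a:1, d:3, e:-2; rest ⊤}
  B6:  IN={a:1, d:3, e:-2; rest ⊤}  OUT={a:1, d:3, e:-2; rest ⊤}
  B7:  IN={e:-2; rest ⊤}  OUT=(all ⊤)
  B8:  IN=(all ⊤)  OUT=(all ⊤)
  B9:  IN=(all ⊤)  OUT={d:5; rest ⊤}

Merge at B3: IN[B3] = OUT[B2] = {a: ⊤, b: ⊤, c: ⊤, d: ⊤, e: -2, f: ⊤}
Applying B3's transfer function to that IN value gives OUT[B3] (row B3 above).

Answer: {a: ⊤, b: ⊤, c: ⊤, d: ⊤, e: -2, f: ⊤}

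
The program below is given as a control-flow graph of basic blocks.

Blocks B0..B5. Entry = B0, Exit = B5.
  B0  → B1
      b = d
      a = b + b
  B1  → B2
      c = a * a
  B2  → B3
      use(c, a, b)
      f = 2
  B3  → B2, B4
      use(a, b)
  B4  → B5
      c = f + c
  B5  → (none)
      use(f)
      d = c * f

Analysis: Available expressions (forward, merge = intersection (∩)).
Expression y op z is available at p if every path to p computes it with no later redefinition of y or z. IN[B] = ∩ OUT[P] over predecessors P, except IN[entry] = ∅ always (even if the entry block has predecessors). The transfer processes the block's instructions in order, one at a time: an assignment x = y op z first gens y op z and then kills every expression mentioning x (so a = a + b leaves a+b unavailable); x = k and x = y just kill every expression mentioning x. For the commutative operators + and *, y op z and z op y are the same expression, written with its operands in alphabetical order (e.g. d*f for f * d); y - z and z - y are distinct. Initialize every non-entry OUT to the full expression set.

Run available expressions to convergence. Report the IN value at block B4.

Answer: {a*a, b+b}

Working:
Per-block solution:
  B0:  IN={}  OUT={b+b}
  B1:  IN={b+b}  OUT={a*a, b+b}
  B2:  IN={a*a, b+b}  OUT={a*a, b+b}
  B3:  IN={a*a, b+b}  OUT={a*a, b+b}
  B4:  IN={a*a, b+b}  OUT={a*a, b+b}
  B5:  IN={a*a, b+b}  OUT={a*a, b+b, c*f}

Merge at B4: IN[B4] = OUT[B3] = {a*a, b+b}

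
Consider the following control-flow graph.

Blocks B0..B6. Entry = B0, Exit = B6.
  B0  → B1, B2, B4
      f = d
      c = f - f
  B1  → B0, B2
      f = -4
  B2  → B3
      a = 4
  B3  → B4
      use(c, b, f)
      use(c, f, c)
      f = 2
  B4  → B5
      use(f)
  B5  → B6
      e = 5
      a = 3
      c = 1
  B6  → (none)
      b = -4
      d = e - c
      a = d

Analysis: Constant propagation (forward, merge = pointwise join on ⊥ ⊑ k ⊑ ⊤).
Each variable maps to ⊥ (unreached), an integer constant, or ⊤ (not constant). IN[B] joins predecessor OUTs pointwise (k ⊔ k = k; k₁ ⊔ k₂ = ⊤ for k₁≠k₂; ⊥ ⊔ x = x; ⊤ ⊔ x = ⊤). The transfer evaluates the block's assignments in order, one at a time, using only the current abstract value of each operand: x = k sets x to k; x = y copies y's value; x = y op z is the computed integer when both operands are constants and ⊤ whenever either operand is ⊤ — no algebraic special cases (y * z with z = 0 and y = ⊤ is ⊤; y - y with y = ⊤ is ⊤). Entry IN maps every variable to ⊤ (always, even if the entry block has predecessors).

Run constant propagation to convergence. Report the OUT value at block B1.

Answer: {a: ⊤, b: ⊤, c: ⊤, d: ⊤, e: ⊤, f: -4}

Trace:
Fixpoint table:
  B0:  IN=(all ⊤)  OUT=(all ⊤)
  B1:  IN=(all ⊤)  OUT={f:-4; rest ⊤}
  B2:  IN=(all ⊤)  OUT={a:4; rest ⊤}
  B3:  IN={a:4; rest ⊤}  OUT={a:4, f:2; rest ⊤}
  B4:  IN=(all ⊤)  OUT=(all ⊤)
  B5:  IN=(all ⊤)  OUT={a:3, c:1, e:5; rest ⊤}
  B6:  IN={a:3, c:1, e:5; rest ⊤}  OUT={a:4, b:-4, c:1, d:4, e:5; rest ⊤}

Merge at B1: IN[B1] = OUT[B0] = {a: ⊤, b: ⊤, c: ⊤, d: ⊤, e: ⊤, f: ⊤}
Applying B1's transfer function to that IN value gives OUT[B1] (row B1 above).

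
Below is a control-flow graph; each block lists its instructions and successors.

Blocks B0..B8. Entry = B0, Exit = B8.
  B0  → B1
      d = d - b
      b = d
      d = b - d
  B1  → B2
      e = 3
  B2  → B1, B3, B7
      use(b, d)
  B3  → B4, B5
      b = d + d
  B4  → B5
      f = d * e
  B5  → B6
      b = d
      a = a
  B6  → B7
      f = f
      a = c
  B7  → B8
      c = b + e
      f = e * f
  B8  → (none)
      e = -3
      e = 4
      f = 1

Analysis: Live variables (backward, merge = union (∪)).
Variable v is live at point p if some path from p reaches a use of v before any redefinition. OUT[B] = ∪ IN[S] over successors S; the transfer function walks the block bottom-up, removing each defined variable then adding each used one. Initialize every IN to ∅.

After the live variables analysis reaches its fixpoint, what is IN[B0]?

Answer: {a, b, c, d, f}

Working:
Fixpoint table:
  B0:  IN={a, b, c, d, f}  OUT={a, b, c, d, f}
  B1:  IN={a, b, c, d, f}  OUT={a, b, c, d, e, f}
  B2:  IN={a, b, c, d, e, f}  OUT={a, b, c, d, e, f}
  B3:  IN={a, c, d, e, f}  OUT={a, c, d, e, f}
  B4:  IN={a, c, d, e}  OUT={a, c, d, e, f}
  B5:  IN={a, c, d, e, f}  OUT={b, c, e, f}
  B6:  IN={b, c, e, f}  OUT={b, e, f}
  B7:  IN={b, e, f}  OUT={}
  B8:  IN={}  OUT={}

Merge at B0: OUT[B0] = IN[B1] = {a, b, c, d, f}
Applying B0's transfer function to that OUT value gives IN[B0] (row B0 above).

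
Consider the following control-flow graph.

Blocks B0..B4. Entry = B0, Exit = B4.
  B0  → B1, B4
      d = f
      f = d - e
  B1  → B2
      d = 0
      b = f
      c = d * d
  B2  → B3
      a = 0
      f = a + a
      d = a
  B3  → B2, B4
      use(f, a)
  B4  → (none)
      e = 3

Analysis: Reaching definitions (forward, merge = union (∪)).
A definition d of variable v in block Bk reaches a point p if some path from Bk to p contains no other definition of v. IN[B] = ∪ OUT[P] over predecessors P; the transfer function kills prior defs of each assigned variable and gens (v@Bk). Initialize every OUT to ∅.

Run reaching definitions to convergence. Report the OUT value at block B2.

Answer: {a@B2, b@B1, c@B1, d@B2, f@B2}

Derivation:
Fixpoint table:
  B0: | IN={} | OUT={d@B0, f@B0}
  B1: | IN={d@B0, f@B0} | OUT={b@B1, c@B1, d@B1, f@B0}
  B2: | IN={a@B2, b@B1, c@B1, d@B1, d@B2, f@B0, f@B2} | OUT={a@B2, b@B1, c@B1, d@B2, f@B2}
  B3: | IN={a@B2, b@B1, c@B1, d@B2, f@B2} | OUT={a@B2, b@B1, c@B1, d@B2, f@B2}
  B4: | IN={a@B2, b@B1, c@B1, d@B0, d@B2, f@B0, f@B2} | OUT={a@B2, b@B1, c@B1, d@B0, d@B2, e@B4, f@B0, f@B2}

Merge at B2: IN[B2] = OUT[B1] ⊔ OUT[B3] = {a@B2, b@B1, c@B1, d@B1, d@B2, f@B0, f@B2}
Applying B2's transfer function to that IN value gives OUT[B2] (row B2 above).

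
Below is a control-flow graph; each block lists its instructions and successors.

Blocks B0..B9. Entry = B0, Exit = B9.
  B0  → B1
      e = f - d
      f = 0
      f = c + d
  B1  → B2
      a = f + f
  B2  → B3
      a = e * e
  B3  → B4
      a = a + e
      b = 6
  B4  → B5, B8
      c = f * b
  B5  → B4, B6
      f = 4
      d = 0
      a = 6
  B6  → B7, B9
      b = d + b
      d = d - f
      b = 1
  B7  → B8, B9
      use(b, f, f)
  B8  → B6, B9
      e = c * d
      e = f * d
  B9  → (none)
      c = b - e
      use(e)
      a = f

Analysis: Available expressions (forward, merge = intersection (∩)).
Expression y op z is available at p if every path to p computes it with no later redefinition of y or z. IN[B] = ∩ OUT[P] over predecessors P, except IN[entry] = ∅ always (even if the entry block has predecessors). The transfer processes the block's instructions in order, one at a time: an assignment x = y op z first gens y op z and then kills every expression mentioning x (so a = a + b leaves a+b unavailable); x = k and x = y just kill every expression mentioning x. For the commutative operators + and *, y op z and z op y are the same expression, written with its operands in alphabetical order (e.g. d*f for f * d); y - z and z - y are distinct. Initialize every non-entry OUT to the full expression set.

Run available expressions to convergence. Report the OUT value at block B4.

Answer: {b*f, e*e}

Working:
Per-block solution:
  B0:  IN={}  OUT={c+d}
  B1:  IN={c+d}  OUT={c+d, f+f}
  B2:  IN={c+d, f+f}  OUT={c+d, e*e, f+f}
  B3:  IN={c+d, e*e, f+f}  OUT={c+d, e*e, f+f}
  B4:  IN={e*e}  OUT={b*f, e*e}
  B5:  IN={b*f, e*e}  OUT={e*e}
  B6:  IN={}  OUT={}
  B7:  IN={}  OUT={}
  B8:  IN={}  OUT={c*d, d*f}
  B9:  IN={}  OUT={b-e}

Merge at B4: IN[B4] = OUT[B3] ∩ OUT[B5] = {e*e}
Applying B4's transfer function to that IN value gives OUT[B4] (row B4 above).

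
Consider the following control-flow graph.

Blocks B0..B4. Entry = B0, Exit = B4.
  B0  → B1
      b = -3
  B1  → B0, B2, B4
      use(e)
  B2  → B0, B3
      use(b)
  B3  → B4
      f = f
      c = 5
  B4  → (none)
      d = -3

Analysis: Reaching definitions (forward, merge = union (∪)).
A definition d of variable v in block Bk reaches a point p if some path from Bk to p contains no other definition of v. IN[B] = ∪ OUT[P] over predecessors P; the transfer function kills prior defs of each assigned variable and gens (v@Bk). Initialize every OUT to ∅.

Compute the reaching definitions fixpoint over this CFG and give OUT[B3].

Answer: {b@B0, c@B3, f@B3}

Trace:
Per-block solution:
  B0:  IN={b@B0}  OUT={b@B0}
  B1:  IN={b@B0}  OUT={b@B0}
  B2:  IN={b@B0}  OUT={b@B0}
  B3:  IN={b@B0}  OUT={b@B0, c@B3, f@B3}
  B4:  IN={b@B0, c@B3, f@B3}  OUT={b@B0, c@B3, d@B4, f@B3}

Merge at B3: IN[B3] = OUT[B2] = {b@B0}
Applying B3's transfer function to that IN value gives OUT[B3] (row B3 above).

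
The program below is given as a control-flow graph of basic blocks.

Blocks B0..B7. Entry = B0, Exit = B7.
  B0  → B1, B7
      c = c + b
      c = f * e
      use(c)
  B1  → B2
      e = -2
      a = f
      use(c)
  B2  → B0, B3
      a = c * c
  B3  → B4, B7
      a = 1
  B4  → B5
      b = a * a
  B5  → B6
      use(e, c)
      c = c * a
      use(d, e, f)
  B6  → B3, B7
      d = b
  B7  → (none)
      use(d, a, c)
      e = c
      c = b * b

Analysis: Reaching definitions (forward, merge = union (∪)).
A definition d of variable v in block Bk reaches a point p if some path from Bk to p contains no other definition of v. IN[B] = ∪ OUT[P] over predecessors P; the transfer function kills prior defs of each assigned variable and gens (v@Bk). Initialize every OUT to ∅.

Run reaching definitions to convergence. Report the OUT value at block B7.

Per-block solution:
  B0: | IN={a@B2, c@B0, e@B1} | OUT={a@B2, c@B0, e@B1}
  B1: | IN={a@B2, c@B0, e@B1} | OUT={a@B1, c@B0, e@B1}
  B2: | IN={a@B1, c@B0, e@B1} | OUT={a@B2, c@B0, e@B1}
  B3: | IN={a@B2, a@B3, b@B4, c@B0, c@B5, d@B6, e@B1} | OUT={a@B3, b@B4, c@B0, c@B5, d@B6, e@B1}
  B4: | IN={a@B3, b@B4, c@B0, c@B5, d@B6, e@B1} | OUT={a@B3, b@B4, c@B0, c@B5, d@B6, e@B1}
  B5: | IN={a@B3, b@B4, c@B0, c@B5, d@B6, e@B1} | OUT={a@B3, b@B4, c@B5, d@B6, e@B1}
  B6: | IN={a@B3, b@B4, c@B5, d@B6, e@B1} | OUT={a@B3, b@B4, c@B5, d@B6, e@B1}
  B7: | IN={a@B2, a@B3, b@B4, c@B0, c@B5, d@B6, e@B1} | OUT={a@B2, a@B3, b@B4, c@B7, d@B6, e@B7}

Merge at B7: IN[B7] = OUT[B0] ⊔ OUT[B3] ⊔ OUT[B6] = {a@B2, a@B3, b@B4, c@B0, c@B5, d@B6, e@B1}
Applying B7's transfer function to that IN value gives OUT[B7] (row B7 above).

Answer: {a@B2, a@B3, b@B4, c@B7, d@B6, e@B7}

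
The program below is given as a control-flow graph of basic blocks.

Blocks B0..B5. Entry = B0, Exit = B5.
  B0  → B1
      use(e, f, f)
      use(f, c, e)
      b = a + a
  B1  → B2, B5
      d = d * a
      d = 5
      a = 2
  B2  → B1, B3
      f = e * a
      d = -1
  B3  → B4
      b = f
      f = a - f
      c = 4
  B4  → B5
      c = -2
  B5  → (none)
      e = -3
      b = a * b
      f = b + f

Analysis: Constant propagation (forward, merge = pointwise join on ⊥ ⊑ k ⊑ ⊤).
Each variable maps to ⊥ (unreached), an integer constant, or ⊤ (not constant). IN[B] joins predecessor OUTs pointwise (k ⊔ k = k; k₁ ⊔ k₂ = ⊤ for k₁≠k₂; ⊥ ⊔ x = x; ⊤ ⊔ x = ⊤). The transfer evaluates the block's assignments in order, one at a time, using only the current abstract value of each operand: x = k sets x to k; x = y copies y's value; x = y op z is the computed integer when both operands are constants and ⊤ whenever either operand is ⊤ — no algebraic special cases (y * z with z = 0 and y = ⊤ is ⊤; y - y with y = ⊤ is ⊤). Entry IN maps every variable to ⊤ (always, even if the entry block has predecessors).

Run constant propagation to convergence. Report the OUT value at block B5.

Converged values:
  B0:   IN=(all ⊤)   OUT=(all ⊤)
  B1:   IN=(all ⊤)   OUT={a:2, d:5; rest ⊤}
  B2:   IN={a:2, d:5; rest ⊤}   OUT={a:2, d:-1; rest ⊤}
  B3:   IN={a:2, d:-1; rest ⊤}   OUT={a:2, c:4, d:-1; rest ⊤}
  B4:   IN={a:2, c:4, d:-1; rest ⊤}   OUT={a:2, c:-2, d:-1; rest ⊤}
  B5:   IN={a:2; rest ⊤}   OUT={a:2, e:-3; rest ⊤}

Merge at B5: IN[B5] = OUT[B1] ⊔ OUT[B4] = {a: 2, b: ⊤, c: ⊤, d: ⊤, e: ⊤, f: ⊤}
Applying B5's transfer function to that IN value gives OUT[B5] (row B5 above).

Answer: {a: 2, b: ⊤, c: ⊤, d: ⊤, e: -3, f: ⊤}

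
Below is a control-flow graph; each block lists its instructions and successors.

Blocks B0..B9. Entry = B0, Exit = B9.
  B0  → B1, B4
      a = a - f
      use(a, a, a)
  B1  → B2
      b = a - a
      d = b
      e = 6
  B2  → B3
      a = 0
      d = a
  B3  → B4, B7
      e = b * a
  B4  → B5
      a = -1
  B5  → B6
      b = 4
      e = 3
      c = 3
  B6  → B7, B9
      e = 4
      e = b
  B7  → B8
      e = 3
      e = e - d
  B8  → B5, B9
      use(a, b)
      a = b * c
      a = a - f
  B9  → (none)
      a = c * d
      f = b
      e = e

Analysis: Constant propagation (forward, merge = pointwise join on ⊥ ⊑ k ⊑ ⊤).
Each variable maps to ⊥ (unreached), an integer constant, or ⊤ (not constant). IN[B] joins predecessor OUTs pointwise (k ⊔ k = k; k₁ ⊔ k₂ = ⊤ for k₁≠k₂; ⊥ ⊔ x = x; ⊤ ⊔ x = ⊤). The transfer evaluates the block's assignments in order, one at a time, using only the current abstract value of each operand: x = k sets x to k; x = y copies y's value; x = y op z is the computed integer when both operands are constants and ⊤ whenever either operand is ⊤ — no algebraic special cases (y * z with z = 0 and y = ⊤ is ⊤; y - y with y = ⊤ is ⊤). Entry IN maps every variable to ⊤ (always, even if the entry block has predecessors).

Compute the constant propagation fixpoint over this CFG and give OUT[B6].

Answer: {a: ⊤, b: 4, c: 3, d: ⊤, e: 4, f: ⊤}

Derivation:
Converged values:
  B0: | IN=(all ⊤) | OUT=(all ⊤)
  B1: | IN=(all ⊤) | OUT={e:6; rest ⊤}
  B2: | IN={e:6; rest ⊤} | OUT={a:0, d:0, e:6; rest ⊤}
  B3: | IN={a:0, d:0, e:6; rest ⊤} | OUT={a:0, d:0; rest ⊤}
  B4: | IN=(all ⊤) | OUT={a:-1; rest ⊤}
  B5: | IN=(all ⊤) | OUT={b:4, c:3, e:3; rest ⊤}
  B6: | IN={b:4, c:3, e:3; rest ⊤} | OUT={b:4, c:3, e:4; rest ⊤}
  B7: | IN=(all ⊤) | OUT=(all ⊤)
  B8: | IN=(all ⊤) | OUT=(all ⊤)
  B9: | IN=(all ⊤) | OUT=(all ⊤)

Merge at B6: IN[B6] = OUT[B5] = {a: ⊤, b: 4, c: 3, d: ⊤, e: 3, f: ⊤}
Applying B6's transfer function to that IN value gives OUT[B6] (row B6 above).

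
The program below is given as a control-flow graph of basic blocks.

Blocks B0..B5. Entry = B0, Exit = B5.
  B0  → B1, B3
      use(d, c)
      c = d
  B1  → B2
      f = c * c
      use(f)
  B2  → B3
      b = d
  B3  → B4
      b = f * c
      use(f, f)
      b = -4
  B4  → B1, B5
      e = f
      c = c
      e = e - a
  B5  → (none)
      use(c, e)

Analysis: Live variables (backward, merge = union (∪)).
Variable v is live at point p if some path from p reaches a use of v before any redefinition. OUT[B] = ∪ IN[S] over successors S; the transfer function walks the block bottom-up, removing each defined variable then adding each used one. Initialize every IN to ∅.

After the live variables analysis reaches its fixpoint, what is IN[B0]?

Per-block solution:
  B0: | IN={a, c, d, f} | OUT={a, c, d, f}
  B1: | IN={a, c, d} | OUT={a, c, d, f}
  B2: | IN={a, c, d, f} | OUT={a, c, d, f}
  B3: | IN={a, c, d, f} | OUT={a, c, d, f}
  B4: | IN={a, c, d, f} | OUT={a, c, d, e}
  B5: | IN={c, e} | OUT={}

Merge at B0: OUT[B0] = IN[B1] ⊔ IN[B3] = {a, c, d, f}
Applying B0's transfer function to that OUT value gives IN[B0] (row B0 above).

Answer: {a, c, d, f}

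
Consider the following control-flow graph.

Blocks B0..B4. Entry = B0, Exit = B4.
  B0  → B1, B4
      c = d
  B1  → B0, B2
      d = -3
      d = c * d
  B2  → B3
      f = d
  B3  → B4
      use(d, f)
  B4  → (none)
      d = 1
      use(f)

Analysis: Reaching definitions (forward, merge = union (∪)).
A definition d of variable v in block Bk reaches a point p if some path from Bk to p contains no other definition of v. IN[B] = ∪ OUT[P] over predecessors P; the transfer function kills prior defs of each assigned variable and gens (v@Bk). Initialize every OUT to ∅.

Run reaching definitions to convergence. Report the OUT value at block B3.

Converged values:
  B0:   IN={c@B0, d@B1}   OUT={c@B0, d@B1}
  B1:   IN={c@B0, d@B1}   OUT={c@B0, d@B1}
  B2:   IN={c@B0, d@B1}   OUT={c@B0, d@B1, f@B2}
  B3:   IN={c@B0, d@B1, f@B2}   OUT={c@B0, d@B1, f@B2}
  B4:   IN={c@B0, d@B1, f@B2}   OUT={c@B0, d@B4, f@B2}

Merge at B3: IN[B3] = OUT[B2] = {c@B0, d@B1, f@B2}
Applying B3's transfer function to that IN value gives OUT[B3] (row B3 above).

Answer: {c@B0, d@B1, f@B2}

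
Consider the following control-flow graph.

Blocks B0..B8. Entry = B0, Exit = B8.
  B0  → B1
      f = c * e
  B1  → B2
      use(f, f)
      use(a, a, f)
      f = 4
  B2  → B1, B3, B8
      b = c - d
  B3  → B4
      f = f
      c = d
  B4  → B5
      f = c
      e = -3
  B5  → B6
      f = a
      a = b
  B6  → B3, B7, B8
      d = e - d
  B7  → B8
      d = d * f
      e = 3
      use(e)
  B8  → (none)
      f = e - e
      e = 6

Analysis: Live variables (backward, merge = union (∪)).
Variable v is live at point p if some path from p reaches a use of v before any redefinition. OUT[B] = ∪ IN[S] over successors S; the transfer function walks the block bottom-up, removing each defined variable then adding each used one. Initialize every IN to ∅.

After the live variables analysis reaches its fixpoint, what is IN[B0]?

Per-block solution:
  B0:   IN={a, c, d, e}   OUT={a, c, d, e, f}
  B1:   IN={a, c, d, e, f}   OUT={a, c, d, e, f}
  B2:   IN={a, c, d, e, f}   OUT={a, b, c, d, e, f}
  B3:   IN={a, b, d, f}   OUT={a, b, c, d}
  B4:   IN={a, b, c, d}   OUT={a, b, d, e}
  B5:   IN={a, b, d, e}   OUT={a, b, d, e, f}
  B6:   IN={a, b, d, e, f}   OUT={a, b, d, e, f}
  B7:   IN={d, f}   OUT={e}
  B8:   IN={e}   OUT={}

Merge at B0: OUT[B0] = IN[B1] = {a, c, d, e, f}
Applying B0's transfer function to that OUT value gives IN[B0] (row B0 above).

Answer: {a, c, d, e}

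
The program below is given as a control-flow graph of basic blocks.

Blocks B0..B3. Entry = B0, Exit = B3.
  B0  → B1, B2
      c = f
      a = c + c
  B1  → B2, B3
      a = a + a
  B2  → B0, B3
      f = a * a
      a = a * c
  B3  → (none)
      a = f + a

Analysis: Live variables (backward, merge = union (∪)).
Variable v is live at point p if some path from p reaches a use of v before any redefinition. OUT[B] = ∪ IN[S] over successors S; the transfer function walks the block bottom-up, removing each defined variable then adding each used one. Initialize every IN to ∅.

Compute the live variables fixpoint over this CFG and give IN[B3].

Fixpoint table:
  B0:   IN={f}   OUT={a, c, f}
  B1:   IN={a, c, f}   OUT={a, c, f}
  B2:   IN={a, c}   OUT={a, f}
  B3:   IN={a, f}   OUT={}

B3 is the boundary node: OUT[B3] = {}
Applying B3's transfer function to that OUT value gives IN[B3] (row B3 above).

Answer: {a, f}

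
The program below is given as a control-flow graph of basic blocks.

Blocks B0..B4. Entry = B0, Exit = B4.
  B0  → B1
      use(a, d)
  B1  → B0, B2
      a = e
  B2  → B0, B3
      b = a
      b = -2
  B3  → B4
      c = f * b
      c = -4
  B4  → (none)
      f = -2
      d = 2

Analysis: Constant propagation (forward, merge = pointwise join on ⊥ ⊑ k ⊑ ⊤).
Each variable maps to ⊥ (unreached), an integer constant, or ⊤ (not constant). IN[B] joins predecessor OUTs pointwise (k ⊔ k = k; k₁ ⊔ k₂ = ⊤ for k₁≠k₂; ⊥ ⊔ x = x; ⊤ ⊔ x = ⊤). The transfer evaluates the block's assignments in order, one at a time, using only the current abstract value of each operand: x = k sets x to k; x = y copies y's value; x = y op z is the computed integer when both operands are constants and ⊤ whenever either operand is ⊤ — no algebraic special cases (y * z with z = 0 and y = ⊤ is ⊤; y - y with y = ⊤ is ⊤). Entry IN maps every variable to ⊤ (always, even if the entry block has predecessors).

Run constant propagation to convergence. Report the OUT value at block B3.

Fixpoint table:
  B0:   IN=(all ⊤)   OUT=(all ⊤)
  B1:   IN=(all ⊤)   OUT=(all ⊤)
  B2:   IN=(all ⊤)   OUT={b:-2; rest ⊤}
  B3:   IN={b:-2; rest ⊤}   OUT={b:-2, c:-4; rest ⊤}
  B4:   IN={b:-2, c:-4; rest ⊤}   OUT={b:-2, c:-4, d:2, f:-2; rest ⊤}

Merge at B3: IN[B3] = OUT[B2] = {a: ⊤, b: -2, c: ⊤, d: ⊤, e: ⊤, f: ⊤}
Applying B3's transfer function to that IN value gives OUT[B3] (row B3 above).

Answer: {a: ⊤, b: -2, c: -4, d: ⊤, e: ⊤, f: ⊤}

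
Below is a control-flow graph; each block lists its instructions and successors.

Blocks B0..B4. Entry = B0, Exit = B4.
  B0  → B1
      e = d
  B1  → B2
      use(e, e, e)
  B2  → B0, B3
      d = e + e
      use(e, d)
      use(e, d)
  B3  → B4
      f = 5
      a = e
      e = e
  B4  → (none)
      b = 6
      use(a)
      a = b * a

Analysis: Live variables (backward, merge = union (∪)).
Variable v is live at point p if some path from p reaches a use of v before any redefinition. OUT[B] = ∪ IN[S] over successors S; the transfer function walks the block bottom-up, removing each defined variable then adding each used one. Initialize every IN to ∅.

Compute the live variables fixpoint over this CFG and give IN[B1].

Answer: {e}

Working:
Converged values:
  B0: | IN={d} | OUT={e}
  B1: | IN={e} | OUT={e}
  B2: | IN={e} | OUT={d, e}
  B3: | IN={e} | OUT={a}
  B4: | IN={a} | OUT={}

Merge at B1: OUT[B1] = IN[B2] = {e}
Applying B1's transfer function to that OUT value gives IN[B1] (row B1 above).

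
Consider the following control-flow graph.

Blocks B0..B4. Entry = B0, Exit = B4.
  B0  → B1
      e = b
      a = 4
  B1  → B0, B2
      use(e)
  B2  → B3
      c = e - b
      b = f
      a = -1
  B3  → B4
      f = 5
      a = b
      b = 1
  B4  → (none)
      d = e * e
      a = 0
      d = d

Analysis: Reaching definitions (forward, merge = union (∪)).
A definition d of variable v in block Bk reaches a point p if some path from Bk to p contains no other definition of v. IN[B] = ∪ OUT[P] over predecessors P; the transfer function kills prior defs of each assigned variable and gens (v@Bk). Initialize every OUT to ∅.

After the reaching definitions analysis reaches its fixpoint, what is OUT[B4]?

Fixpoint table:
  B0: | IN={a@B0, e@B0} | OUT={a@B0, e@B0}
  B1: | IN={a@B0, e@B0} | OUT={a@B0, e@B0}
  B2: | IN={a@B0, e@B0} | OUT={a@B2, b@B2, c@B2, e@B0}
  B3: | IN={a@B2, b@B2, c@B2, e@B0} | OUT={a@B3, b@B3, c@B2, e@B0, f@B3}
  B4: | IN={a@B3, b@B3, c@B2, e@B0, f@B3} | OUT={a@B4, b@B3, c@B2, d@B4, e@B0, f@B3}

Merge at B4: IN[B4] = OUT[B3] = {a@B3, b@B3, c@B2, e@B0, f@B3}
Applying B4's transfer function to that IN value gives OUT[B4] (row B4 above).

Answer: {a@B4, b@B3, c@B2, d@B4, e@B0, f@B3}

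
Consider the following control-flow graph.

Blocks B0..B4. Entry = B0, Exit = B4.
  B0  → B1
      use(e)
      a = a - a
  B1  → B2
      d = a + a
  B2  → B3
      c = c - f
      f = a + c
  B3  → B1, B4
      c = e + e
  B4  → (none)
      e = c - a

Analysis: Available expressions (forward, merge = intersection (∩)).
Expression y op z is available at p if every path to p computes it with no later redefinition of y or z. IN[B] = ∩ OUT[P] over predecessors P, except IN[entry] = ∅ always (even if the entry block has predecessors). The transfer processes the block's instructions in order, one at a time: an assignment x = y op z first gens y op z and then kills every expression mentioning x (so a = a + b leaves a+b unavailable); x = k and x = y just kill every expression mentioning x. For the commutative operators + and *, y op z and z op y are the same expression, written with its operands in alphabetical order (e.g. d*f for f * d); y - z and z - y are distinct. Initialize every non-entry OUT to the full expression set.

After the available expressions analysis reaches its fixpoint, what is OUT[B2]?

Answer: {a+a, a+c}

Derivation:
Converged values:
  B0:   IN={}   OUT={}
  B1:   IN={}   OUT={a+a}
  B2:   IN={a+a}   OUT={a+a, a+c}
  B3:   IN={a+a, a+c}   OUT={a+a, e+e}
  B4:   IN={a+a, e+e}   OUT={a+a, c-a}

Merge at B2: IN[B2] = OUT[B1] = {a+a}
Applying B2's transfer function to that IN value gives OUT[B2] (row B2 above).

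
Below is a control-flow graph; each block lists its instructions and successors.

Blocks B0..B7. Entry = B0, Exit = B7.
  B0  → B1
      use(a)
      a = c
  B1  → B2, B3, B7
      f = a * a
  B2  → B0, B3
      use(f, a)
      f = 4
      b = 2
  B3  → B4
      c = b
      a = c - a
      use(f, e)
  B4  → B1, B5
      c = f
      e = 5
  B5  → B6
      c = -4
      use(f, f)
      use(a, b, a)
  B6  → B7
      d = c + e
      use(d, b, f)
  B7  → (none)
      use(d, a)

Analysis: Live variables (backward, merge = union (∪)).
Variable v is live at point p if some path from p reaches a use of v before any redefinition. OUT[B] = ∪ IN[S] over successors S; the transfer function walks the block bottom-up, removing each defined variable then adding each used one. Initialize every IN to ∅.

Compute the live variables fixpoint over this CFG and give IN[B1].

Converged values:
  B0: | IN={a, b, c, d, e} | OUT={a, b, c, d, e}
  B1: | IN={a, b, c, d, e} | OUT={a, b, c, d, e, f}
  B2: | IN={a, c, d, e, f} | OUT={a, b, c, d, e, f}
  B3: | IN={a, b, d, e, f} | OUT={a, b, d, f}
  B4: | IN={a, b, d, f} | OUT={a, b, c, d, e, f}
  B5: | IN={a, b, e, f} | OUT={a, b, c, e, f}
  B6: | IN={a, b, c, e, f} | OUT={a, d}
  B7: | IN={a, d} | OUT={}

Merge at B1: OUT[B1] = IN[B2] ⊔ IN[B3] ⊔ IN[B7] = {a, b, c, d, e, f}
Applying B1's transfer function to that OUT value gives IN[B1] (row B1 above).

Answer: {a, b, c, d, e}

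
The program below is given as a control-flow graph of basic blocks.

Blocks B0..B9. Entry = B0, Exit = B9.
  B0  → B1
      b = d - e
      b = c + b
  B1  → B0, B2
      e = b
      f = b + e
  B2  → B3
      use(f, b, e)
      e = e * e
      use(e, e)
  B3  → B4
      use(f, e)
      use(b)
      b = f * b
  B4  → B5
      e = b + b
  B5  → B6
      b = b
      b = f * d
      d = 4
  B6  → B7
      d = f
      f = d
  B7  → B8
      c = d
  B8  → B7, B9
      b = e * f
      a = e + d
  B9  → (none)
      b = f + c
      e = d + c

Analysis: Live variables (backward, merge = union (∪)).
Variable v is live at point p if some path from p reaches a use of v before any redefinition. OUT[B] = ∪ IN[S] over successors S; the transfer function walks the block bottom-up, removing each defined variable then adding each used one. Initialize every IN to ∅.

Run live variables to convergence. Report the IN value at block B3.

Per-block solution:
  B0:  IN={c, d, e}  OUT={b, c, d}
  B1:  IN={b, c, d}  OUT={b, c, d, e, f}
  B2:  IN={b, d, e, f}  OUT={b, d, e, f}
  B3:  IN={b, d, e, f}  OUT={b, d, f}
  B4:  IN={b, d, f}  OUT={b, d, e, f}
  B5:  IN={b, d, e, f}  OUT={e, f}
  B6:  IN={e, f}  OUT={d, e, f}
  B7:  IN={d, e, f}  OUT={c, d, e, f}
  B8:  IN={c, d, e, f}  OUT={c, d, e, f}
  B9:  IN={c, d, f}  OUT={}

Merge at B3: OUT[B3] = IN[B4] = {b, d, f}
Applying B3's transfer function to that OUT value gives IN[B3] (row B3 above).

Answer: {b, d, e, f}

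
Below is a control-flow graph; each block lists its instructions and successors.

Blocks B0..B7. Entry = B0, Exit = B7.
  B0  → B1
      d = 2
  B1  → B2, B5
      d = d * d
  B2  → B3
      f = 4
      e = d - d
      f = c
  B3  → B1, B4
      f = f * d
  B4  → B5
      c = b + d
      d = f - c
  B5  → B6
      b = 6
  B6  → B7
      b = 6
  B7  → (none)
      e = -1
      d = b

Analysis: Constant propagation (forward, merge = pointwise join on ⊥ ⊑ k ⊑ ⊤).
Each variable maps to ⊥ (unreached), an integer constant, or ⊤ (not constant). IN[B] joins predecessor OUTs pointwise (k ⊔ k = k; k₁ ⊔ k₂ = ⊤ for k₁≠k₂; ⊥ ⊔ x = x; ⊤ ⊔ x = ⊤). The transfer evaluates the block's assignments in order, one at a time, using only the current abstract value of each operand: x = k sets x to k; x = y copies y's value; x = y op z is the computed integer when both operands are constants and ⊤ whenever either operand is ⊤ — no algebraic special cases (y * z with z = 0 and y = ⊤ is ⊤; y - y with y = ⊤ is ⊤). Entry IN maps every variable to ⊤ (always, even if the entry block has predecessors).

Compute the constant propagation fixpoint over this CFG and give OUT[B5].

Answer: {a: ⊤, b: 6, c: ⊤, d: ⊤, e: ⊤, f: ⊤}

Working:
Fixpoint table:
  B0:   IN=(all ⊤)   OUT={d:2; rest ⊤}
  B1:   IN=(all ⊤)   OUT=(all ⊤)
  B2:   IN=(all ⊤)   OUT=(all ⊤)
  B3:   IN=(all ⊤)   OUT=(all ⊤)
  B4:   IN=(all ⊤)   OUT=(all ⊤)
  B5:   IN=(all ⊤)   OUT={b:6; rest ⊤}
  B6:   IN={b:6; rest ⊤}   OUT={b:6; rest ⊤}
  B7:   IN={b:6; rest ⊤}   OUT={b:6, d:6, e:-1; rest ⊤}

Merge at B5: IN[B5] = OUT[B1] ⊔ OUT[B4] = {a: ⊤, b: ⊤, c: ⊤, d: ⊤, e: ⊤, f: ⊤}
Applying B5's transfer function to that IN value gives OUT[B5] (row B5 above).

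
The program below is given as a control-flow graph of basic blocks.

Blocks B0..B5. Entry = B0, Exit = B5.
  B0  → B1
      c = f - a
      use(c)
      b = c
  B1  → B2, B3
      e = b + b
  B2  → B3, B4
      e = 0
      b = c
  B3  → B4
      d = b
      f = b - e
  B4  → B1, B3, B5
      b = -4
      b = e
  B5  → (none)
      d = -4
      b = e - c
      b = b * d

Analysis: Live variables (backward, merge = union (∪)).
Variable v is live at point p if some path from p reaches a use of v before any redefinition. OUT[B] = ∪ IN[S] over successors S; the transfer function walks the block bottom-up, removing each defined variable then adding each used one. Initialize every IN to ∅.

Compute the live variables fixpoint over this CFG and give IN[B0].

Per-block solution:
  B0: | IN={a, f} | OUT={b, c}
  B1: | IN={b, c} | OUT={b, c, e}
  B2: | IN={c} | OUT={b, c, e}
  B3: | IN={b, c, e} | OUT={c, e}
  B4: | IN={c, e} | OUT={b, c, e}
  B5: | IN={c, e} | OUT={}

Merge at B0: OUT[B0] = IN[B1] = {b, c}
Applying B0's transfer function to that OUT value gives IN[B0] (row B0 above).

Answer: {a, f}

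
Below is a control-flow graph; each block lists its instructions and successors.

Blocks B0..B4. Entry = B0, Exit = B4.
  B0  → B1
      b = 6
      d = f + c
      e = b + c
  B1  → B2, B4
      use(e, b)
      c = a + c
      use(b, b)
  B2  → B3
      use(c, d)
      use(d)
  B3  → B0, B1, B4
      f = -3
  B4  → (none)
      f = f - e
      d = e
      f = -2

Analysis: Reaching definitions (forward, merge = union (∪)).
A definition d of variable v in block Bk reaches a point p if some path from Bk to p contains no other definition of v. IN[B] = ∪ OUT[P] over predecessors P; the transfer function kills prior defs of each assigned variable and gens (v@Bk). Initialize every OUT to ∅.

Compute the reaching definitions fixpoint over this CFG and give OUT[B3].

Answer: {b@B0, c@B1, d@B0, e@B0, f@B3}

Derivation:
Converged values:
  B0: | IN={b@B0, c@B1, d@B0, e@B0, f@B3} | OUT={b@B0, c@B1, d@B0, e@B0, f@B3}
  B1: | IN={b@B0, c@B1, d@B0, e@B0, f@B3} | OUT={b@B0, c@B1, d@B0, e@B0, f@B3}
  B2: | IN={b@B0, c@B1, d@B0, e@B0, f@B3} | OUT={b@B0, c@B1, d@B0, e@B0, f@B3}
  B3: | IN={b@B0, c@B1, d@B0, e@B0, f@B3} | OUT={b@B0, c@B1, d@B0, e@B0, f@B3}
  B4: | IN={b@B0, c@B1, d@B0, e@B0, f@B3} | OUT={b@B0, c@B1, d@B4, e@B0, f@B4}

Merge at B3: IN[B3] = OUT[B2] = {b@B0, c@B1, d@B0, e@B0, f@B3}
Applying B3's transfer function to that IN value gives OUT[B3] (row B3 above).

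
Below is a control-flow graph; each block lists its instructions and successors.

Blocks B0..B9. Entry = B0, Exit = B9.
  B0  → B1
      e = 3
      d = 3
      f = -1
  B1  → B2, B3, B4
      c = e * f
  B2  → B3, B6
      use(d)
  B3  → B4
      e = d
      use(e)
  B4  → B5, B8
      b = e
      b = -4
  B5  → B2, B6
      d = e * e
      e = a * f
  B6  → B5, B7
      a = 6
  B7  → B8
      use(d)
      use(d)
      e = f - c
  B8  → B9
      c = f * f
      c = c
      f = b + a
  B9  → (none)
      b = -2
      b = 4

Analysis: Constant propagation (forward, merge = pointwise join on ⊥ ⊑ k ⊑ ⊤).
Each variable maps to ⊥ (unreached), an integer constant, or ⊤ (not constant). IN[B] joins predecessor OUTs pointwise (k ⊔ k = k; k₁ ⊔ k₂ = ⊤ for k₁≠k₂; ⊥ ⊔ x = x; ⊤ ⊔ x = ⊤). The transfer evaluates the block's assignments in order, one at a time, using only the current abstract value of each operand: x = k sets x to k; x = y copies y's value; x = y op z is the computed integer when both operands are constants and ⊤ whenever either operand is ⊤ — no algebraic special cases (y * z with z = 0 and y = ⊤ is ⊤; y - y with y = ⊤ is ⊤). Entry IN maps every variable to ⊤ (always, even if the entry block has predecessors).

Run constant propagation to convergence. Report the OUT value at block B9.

Per-block solution:
  B0: | IN=(all ⊤) | OUT={d:3, e:3, f:-1; rest ⊤}
  B1: | IN={d:3, e:3, f:-1; rest ⊤} | OUT={c:-3, d:3, e:3, f:-1; rest ⊤}
  B2: | IN={c:-3, f:-1; rest ⊤} | OUT={c:-3, f:-1; rest ⊤}
  B3: | IN={c:-3, f:-1; rest ⊤} | OUT={c:-3, f:-1; rest ⊤}
  B4: | IN={c:-3, f:-1; rest ⊤} | OUT={b:-4, c:-3, f:-1; rest ⊤}
  B5: | IN={c:-3, f:-1; rest ⊤} | OUT={c:-3, f:-1; rest ⊤}
  B6: | IN={c:-3, f:-1; rest ⊤} | OUT={a:6, c:-3, f:-1; rest ⊤}
  B7: | IN={a:6, c:-3, f:-1; rest ⊤} | OUT={a:6, c:-3, e:2, f:-1; rest ⊤}
  B8: | IN={c:-3, f:-1; rest ⊤} | OUT={c:1; rest ⊤}
  B9: | IN={c:1; rest ⊤} | OUT={b:4, c:1; rest ⊤}

Merge at B9: IN[B9] = OUT[B8] = {a: ⊤, b: ⊤, c: 1, d: ⊤, e: ⊤, f: ⊤}
Applying B9's transfer function to that IN value gives OUT[B9] (row B9 above).

Answer: {a: ⊤, b: 4, c: 1, d: ⊤, e: ⊤, f: ⊤}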